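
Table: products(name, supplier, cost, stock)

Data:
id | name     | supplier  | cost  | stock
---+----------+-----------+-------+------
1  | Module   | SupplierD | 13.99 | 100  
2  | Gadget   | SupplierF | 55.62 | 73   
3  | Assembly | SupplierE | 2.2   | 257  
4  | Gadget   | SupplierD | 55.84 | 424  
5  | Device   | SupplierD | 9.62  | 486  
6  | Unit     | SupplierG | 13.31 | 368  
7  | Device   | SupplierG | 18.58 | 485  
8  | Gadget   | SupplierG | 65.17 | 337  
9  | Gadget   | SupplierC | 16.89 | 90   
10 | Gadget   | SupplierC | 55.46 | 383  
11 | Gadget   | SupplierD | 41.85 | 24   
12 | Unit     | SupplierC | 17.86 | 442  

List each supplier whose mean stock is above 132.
SELECT supplier, AVG(stock)
FROM products
GROUP BY supplier
HAVING AVG(stock) > 132

Result:
  SupplierC: avg=305.00
  SupplierD: avg=258.50
  SupplierE: avg=257.00
  SupplierG: avg=396.67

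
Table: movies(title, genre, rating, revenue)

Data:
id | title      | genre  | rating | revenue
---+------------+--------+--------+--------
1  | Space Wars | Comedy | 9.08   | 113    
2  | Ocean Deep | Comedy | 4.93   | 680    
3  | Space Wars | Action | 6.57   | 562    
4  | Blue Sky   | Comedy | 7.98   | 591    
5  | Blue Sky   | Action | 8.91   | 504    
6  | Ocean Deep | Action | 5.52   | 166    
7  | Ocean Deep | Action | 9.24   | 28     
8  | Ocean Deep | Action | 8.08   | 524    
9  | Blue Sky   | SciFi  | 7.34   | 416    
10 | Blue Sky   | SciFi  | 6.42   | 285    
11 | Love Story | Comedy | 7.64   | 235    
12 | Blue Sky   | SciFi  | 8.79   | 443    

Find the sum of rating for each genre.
SELECT genre, SUM(rating) as result
FROM movies
GROUP BY genre

Result:
  Action: 38.32
  Comedy: 29.63
  SciFi: 22.55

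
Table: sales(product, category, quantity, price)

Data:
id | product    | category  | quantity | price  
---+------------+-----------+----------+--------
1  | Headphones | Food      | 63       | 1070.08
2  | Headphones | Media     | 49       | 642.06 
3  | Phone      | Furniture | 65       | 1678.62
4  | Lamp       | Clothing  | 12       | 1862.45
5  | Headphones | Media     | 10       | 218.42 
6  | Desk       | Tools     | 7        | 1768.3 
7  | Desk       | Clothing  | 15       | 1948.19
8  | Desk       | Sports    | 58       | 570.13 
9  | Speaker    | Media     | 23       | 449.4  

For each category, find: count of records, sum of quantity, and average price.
SELECT category,
       COUNT(*) as cnt,
       SUM(quantity) as total_quantity,
       AVG(price) as avg_price
FROM sales
GROUP BY category

Result:
  Clothing: 2 records, 27 total quantity, 1905.32 avg price
  Food: 1 records, 63 total quantity, 1070.08 avg price
  Furniture: 1 records, 65 total quantity, 1678.62 avg price
  Media: 3 records, 82 total quantity, 436.63 avg price
  Sports: 1 records, 58 total quantity, 570.13 avg price
  Tools: 1 records, 7 total quantity, 1768.30 avg price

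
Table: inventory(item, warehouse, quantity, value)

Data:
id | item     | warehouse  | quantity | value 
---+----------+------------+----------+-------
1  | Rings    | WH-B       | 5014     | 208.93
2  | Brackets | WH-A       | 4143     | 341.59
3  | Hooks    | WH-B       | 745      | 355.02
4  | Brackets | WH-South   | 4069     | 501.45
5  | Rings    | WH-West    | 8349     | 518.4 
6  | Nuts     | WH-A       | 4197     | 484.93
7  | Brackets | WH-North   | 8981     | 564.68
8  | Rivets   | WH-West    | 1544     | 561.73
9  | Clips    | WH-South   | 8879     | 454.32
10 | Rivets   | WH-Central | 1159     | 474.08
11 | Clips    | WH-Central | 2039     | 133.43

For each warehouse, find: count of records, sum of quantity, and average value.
SELECT warehouse,
       COUNT(*) as cnt,
       SUM(quantity) as total_quantity,
       AVG(value) as avg_value
FROM inventory
GROUP BY warehouse

Result:
  WH-A: 2 records, 8340 total quantity, 413.26 avg value
  WH-B: 2 records, 5759 total quantity, 281.98 avg value
  WH-Central: 2 records, 3198 total quantity, 303.76 avg value
  WH-North: 1 records, 8981 total quantity, 564.68 avg value
  WH-South: 2 records, 12948 total quantity, 477.89 avg value
  WH-West: 2 records, 9893 total quantity, 540.07 avg value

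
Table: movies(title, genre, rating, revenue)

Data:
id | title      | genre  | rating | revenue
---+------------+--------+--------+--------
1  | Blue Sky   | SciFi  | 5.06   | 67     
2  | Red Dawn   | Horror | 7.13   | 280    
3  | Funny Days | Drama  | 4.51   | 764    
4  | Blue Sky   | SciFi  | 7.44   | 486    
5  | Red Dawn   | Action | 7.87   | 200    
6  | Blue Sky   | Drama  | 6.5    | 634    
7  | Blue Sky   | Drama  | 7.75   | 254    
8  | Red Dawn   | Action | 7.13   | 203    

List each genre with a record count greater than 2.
SELECT genre, COUNT(*) as cnt
FROM movies
GROUP BY genre
HAVING COUNT(*) > 2

Result:
  Drama: 3

Note: HAVING filters groups after aggregation, WHERE filters rows before.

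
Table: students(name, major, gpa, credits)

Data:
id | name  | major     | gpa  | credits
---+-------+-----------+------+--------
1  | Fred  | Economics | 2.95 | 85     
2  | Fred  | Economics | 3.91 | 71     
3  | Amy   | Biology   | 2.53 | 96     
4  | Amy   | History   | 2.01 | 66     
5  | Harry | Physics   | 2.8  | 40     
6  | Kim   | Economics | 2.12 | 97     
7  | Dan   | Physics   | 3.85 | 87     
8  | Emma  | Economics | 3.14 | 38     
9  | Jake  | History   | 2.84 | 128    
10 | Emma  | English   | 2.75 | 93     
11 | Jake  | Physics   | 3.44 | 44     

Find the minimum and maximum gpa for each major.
SELECT major, MIN(gpa), MAX(gpa)
FROM students
GROUP BY major

Result:
  Biology: min=2.53, max=2.53
  Economics: min=2.12, max=3.91
  English: min=2.75, max=2.75
  History: min=2.01, max=2.84
  Physics: min=2.80, max=3.85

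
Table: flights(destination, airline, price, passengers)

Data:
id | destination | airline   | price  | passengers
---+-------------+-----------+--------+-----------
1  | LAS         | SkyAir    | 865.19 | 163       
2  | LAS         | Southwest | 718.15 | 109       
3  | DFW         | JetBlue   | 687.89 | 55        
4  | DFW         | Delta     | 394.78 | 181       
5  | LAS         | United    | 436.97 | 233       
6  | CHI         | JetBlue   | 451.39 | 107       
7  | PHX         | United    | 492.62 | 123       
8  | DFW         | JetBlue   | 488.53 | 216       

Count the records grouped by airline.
SELECT airline, COUNT(*) as count
FROM flights
GROUP BY airline

Result:
  Delta: 1
  JetBlue: 3
  SkyAir: 1
  Southwest: 1
  United: 2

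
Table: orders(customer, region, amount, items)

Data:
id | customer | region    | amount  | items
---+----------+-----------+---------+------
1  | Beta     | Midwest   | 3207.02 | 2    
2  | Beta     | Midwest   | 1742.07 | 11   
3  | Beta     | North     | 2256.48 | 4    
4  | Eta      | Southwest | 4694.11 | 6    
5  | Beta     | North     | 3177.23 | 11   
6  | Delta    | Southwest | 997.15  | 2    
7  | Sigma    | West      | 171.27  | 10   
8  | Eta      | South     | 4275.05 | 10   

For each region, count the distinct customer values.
SELECT region, COUNT(DISTINCT customer)
FROM orders
GROUP BY region

Result:
  Midwest: 1 distinct
  North: 1 distinct
  South: 1 distinct
  Southwest: 2 distinct
  West: 1 distinct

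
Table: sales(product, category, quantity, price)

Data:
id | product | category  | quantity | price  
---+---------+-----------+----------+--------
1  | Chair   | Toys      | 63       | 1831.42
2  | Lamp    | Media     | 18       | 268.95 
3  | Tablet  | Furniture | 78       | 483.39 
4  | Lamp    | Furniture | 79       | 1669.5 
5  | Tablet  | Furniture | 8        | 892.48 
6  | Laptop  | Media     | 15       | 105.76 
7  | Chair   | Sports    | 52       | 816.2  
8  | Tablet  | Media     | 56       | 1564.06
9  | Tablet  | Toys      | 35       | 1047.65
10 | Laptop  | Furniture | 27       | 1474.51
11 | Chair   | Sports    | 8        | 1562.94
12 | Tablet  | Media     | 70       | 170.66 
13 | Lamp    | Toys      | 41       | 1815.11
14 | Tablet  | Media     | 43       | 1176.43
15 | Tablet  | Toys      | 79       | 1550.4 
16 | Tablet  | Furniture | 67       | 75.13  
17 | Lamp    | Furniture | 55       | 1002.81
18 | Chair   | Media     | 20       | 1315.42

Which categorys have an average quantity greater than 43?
SELECT category, AVG(quantity)
FROM sales
GROUP BY category
HAVING AVG(quantity) > 43

Result:
  Furniture: avg=52.33
  Toys: avg=54.50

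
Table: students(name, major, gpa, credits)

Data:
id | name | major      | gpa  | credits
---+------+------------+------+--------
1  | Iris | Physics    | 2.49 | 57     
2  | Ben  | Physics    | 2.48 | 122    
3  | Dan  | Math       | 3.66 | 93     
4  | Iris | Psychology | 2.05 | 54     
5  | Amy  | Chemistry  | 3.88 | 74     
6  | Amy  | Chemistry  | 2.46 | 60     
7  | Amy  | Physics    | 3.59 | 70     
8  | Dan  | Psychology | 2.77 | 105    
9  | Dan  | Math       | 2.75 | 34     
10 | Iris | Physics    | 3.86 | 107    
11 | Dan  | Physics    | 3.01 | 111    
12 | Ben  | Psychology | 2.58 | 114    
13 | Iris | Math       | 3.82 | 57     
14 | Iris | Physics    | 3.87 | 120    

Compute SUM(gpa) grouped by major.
SELECT major, SUM(gpa) as result
FROM students
GROUP BY major

Result:
  Chemistry: 6.34
  Math: 10.23
  Physics: 19.30
  Psychology: 7.40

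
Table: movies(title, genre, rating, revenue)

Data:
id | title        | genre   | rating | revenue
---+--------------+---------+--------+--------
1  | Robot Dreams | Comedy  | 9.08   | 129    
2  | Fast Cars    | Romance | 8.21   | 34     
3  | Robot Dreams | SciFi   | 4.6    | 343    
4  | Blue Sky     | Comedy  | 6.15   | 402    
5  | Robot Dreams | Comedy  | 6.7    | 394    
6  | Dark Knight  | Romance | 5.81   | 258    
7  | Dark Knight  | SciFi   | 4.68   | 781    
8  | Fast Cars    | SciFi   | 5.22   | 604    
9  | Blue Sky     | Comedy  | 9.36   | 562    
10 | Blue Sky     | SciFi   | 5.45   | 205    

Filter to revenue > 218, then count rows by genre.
SELECT genre, COUNT(*)
FROM movies
WHERE revenue > 218
GROUP BY genre

Note: WHERE filters rows before grouping.

Result:
  Comedy: 3
  Romance: 1
  SciFi: 3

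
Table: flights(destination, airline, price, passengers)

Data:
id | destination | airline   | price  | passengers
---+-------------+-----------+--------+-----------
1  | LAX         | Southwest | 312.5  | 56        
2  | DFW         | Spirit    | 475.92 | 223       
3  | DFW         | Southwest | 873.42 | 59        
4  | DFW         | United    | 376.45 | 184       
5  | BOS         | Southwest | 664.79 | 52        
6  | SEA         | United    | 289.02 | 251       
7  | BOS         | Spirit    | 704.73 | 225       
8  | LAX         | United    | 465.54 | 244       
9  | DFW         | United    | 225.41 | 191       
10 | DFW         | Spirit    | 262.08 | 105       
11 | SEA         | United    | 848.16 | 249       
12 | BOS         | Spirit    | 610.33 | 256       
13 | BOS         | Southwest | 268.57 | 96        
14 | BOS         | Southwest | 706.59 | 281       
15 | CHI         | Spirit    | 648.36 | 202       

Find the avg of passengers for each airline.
SELECT airline, AVG(passengers) as result
FROM flights
GROUP BY airline

Result:
  Southwest: 108.80
  Spirit: 202.20
  United: 223.80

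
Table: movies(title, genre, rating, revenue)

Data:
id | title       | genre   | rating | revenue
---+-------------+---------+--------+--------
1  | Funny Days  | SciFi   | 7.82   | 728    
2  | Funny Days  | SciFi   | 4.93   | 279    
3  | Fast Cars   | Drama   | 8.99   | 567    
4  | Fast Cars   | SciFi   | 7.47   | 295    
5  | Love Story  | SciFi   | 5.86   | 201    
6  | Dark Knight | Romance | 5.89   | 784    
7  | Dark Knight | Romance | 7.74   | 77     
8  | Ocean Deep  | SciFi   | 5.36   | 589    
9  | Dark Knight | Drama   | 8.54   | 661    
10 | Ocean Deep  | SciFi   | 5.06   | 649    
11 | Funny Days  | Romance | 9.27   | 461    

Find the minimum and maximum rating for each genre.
SELECT genre, MIN(rating), MAX(rating)
FROM movies
GROUP BY genre

Result:
  Drama: min=8.54, max=8.99
  Romance: min=5.89, max=9.27
  SciFi: min=4.93, max=7.82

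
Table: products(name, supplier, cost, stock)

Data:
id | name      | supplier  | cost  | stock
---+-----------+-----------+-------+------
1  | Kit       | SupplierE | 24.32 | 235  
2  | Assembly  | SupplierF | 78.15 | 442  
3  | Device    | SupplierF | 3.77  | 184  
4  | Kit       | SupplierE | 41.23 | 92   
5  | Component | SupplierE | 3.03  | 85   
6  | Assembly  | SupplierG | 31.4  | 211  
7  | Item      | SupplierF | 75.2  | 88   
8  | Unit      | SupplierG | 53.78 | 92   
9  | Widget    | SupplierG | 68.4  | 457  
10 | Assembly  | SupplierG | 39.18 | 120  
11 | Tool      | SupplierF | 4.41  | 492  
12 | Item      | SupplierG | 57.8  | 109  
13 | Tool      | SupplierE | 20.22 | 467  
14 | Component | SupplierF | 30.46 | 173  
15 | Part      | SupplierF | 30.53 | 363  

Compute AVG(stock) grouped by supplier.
SELECT supplier, AVG(stock) as result
FROM products
GROUP BY supplier

Result:
  SupplierE: 219.75
  SupplierF: 290.33
  SupplierG: 197.80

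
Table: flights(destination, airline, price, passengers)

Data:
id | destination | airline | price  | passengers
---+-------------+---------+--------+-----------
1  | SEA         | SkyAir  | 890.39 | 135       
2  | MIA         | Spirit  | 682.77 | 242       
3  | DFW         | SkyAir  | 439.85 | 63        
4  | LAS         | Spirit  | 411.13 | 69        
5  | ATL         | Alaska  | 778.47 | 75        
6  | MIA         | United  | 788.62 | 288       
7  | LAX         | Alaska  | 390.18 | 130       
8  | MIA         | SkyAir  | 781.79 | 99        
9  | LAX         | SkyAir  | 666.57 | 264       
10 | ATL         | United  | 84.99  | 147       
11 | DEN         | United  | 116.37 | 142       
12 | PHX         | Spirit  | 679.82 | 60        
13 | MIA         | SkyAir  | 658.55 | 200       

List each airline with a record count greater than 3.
SELECT airline, COUNT(*) as cnt
FROM flights
GROUP BY airline
HAVING COUNT(*) > 3

Result:
  SkyAir: 5

Note: HAVING filters groups after aggregation, WHERE filters rows before.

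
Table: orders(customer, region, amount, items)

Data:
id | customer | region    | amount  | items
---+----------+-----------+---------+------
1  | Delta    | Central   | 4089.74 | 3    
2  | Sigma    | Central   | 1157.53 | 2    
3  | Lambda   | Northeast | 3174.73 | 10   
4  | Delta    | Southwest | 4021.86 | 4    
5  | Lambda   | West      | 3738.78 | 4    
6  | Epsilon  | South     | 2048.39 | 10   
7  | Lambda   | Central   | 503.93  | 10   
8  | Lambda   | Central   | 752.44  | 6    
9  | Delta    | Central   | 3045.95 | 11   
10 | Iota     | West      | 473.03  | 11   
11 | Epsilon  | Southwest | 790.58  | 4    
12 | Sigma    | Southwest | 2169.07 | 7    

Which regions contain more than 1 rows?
SELECT region, COUNT(*) as cnt
FROM orders
GROUP BY region
HAVING COUNT(*) > 1

Result:
  Central: 5
  Southwest: 3
  West: 2

Note: HAVING filters groups after aggregation, WHERE filters rows before.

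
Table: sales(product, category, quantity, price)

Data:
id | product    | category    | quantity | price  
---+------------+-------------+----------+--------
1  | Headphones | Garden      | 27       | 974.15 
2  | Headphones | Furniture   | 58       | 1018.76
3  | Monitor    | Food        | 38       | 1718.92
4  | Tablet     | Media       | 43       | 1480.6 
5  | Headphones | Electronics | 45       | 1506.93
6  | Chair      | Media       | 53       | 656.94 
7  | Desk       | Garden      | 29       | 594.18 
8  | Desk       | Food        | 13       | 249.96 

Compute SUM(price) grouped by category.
SELECT category, SUM(price) as result
FROM sales
GROUP BY category

Result:
  Electronics: 1506.93
  Food: 1968.88
  Furniture: 1018.76
  Garden: 1568.33
  Media: 2137.54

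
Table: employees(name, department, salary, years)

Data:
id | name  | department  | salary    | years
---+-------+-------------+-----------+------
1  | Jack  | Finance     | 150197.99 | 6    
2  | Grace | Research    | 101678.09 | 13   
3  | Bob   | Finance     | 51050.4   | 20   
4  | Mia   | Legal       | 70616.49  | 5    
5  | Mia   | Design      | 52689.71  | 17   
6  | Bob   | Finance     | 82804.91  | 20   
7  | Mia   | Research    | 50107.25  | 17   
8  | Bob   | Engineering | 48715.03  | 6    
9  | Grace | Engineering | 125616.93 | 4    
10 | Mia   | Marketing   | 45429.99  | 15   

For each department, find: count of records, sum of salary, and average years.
SELECT department,
       COUNT(*) as cnt,
       SUM(salary) as total_salary,
       AVG(years) as avg_years
FROM employees
GROUP BY department

Result:
  Design: 1 records, 52689.71 total salary, 17.00 avg years
  Engineering: 2 records, 174331.96 total salary, 5.00 avg years
  Finance: 3 records, 284053.30 total salary, 15.33 avg years
  Legal: 1 records, 70616.49 total salary, 5.00 avg years
  Marketing: 1 records, 45429.99 total salary, 15.00 avg years
  Research: 2 records, 151785.34 total salary, 15.00 avg years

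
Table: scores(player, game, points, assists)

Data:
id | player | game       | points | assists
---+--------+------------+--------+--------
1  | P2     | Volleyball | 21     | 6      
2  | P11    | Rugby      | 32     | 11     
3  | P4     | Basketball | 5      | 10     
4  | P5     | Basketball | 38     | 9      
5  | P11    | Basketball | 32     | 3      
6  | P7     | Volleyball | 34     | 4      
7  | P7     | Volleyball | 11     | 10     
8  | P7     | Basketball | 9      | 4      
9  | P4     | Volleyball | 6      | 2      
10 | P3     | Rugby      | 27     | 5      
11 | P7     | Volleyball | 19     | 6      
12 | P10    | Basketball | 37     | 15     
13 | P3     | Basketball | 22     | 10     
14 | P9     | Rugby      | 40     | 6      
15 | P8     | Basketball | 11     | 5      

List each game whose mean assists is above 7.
SELECT game, AVG(assists)
FROM scores
GROUP BY game
HAVING AVG(assists) > 7

Result:
  Basketball: avg=8.00
  Rugby: avg=7.33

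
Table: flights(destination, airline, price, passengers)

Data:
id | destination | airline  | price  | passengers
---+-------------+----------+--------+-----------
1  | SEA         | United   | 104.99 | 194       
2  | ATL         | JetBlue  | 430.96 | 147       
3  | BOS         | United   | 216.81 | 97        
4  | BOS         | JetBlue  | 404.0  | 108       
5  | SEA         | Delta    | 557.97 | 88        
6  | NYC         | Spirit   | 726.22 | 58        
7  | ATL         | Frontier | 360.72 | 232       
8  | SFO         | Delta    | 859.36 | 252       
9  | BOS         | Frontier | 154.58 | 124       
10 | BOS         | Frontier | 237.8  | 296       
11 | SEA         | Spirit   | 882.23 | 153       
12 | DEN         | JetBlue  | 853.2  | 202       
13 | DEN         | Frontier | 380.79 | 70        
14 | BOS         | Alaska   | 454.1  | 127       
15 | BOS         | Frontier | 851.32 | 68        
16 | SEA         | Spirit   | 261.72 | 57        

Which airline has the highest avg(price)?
SELECT airline, AVG(price) as val
FROM flights
GROUP BY airline
ORDER BY val DESC
LIMIT 1

Result: Delta with avg(price) = 708.67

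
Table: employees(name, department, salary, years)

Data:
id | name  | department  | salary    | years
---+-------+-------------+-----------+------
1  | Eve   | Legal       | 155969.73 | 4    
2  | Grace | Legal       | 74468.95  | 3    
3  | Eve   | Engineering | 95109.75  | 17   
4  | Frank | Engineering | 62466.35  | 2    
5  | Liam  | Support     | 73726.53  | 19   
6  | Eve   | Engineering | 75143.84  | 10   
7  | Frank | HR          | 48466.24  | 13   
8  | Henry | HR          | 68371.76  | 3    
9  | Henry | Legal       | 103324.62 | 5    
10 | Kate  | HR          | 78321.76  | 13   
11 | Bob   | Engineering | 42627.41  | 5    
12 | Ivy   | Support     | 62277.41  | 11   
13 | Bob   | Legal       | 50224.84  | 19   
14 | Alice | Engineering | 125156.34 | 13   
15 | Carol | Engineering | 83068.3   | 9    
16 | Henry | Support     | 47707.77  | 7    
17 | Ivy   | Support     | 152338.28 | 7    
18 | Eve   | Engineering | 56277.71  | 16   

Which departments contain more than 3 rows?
SELECT department, COUNT(*) as cnt
FROM employees
GROUP BY department
HAVING COUNT(*) > 3

Result:
  Engineering: 7
  Legal: 4
  Support: 4

Note: HAVING filters groups after aggregation, WHERE filters rows before.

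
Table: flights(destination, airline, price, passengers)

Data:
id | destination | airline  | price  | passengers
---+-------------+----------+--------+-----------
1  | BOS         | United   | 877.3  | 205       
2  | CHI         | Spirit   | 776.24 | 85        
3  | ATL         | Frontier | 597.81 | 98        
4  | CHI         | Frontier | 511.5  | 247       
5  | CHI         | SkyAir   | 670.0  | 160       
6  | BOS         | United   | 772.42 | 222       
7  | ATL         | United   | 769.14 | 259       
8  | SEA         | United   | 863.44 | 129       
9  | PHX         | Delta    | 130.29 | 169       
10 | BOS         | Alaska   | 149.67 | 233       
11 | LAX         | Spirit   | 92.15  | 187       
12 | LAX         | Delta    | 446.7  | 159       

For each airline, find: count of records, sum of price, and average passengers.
SELECT airline,
       COUNT(*) as cnt,
       SUM(price) as total_price,
       AVG(passengers) as avg_passengers
FROM flights
GROUP BY airline

Result:
  Alaska: 1 records, 149.67 total price, 233.00 avg passengers
  Delta: 2 records, 576.99 total price, 164.00 avg passengers
  Frontier: 2 records, 1109.31 total price, 172.50 avg passengers
  SkyAir: 1 records, 670.00 total price, 160.00 avg passengers
  Spirit: 2 records, 868.39 total price, 136.00 avg passengers
  United: 4 records, 3282.30 total price, 203.75 avg passengers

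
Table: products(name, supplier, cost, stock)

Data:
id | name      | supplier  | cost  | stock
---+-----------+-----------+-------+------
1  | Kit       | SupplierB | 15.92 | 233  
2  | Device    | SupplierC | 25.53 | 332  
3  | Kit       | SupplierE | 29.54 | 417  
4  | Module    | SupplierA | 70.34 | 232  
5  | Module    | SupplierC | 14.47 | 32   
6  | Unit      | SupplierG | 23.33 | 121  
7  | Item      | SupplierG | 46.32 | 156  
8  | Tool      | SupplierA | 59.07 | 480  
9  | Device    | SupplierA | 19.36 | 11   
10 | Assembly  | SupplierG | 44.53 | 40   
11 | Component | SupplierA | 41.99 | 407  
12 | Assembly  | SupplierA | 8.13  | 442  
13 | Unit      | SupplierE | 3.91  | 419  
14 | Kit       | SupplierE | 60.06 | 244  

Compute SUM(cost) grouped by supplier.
SELECT supplier, SUM(cost) as result
FROM products
GROUP BY supplier

Result:
  SupplierA: 198.89
  SupplierB: 15.92
  SupplierC: 40.00
  SupplierE: 93.51
  SupplierG: 114.18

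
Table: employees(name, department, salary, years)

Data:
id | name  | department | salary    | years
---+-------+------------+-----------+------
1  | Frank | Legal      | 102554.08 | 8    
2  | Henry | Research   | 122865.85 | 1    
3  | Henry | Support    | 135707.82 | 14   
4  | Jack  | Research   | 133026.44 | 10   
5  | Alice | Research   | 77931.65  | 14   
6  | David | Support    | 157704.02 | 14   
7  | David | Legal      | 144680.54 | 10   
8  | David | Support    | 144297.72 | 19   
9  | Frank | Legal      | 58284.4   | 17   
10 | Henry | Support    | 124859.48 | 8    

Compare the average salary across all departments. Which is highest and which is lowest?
SELECT department, AVG(salary)
FROM employees
GROUP BY department
ORDER BY AVG(salary)

All groups:
  Legal: 101839.67
  Research: 111274.65
  Support: 140642.26

Highest: Support (140642.26)
Lowest: Legal (101839.67)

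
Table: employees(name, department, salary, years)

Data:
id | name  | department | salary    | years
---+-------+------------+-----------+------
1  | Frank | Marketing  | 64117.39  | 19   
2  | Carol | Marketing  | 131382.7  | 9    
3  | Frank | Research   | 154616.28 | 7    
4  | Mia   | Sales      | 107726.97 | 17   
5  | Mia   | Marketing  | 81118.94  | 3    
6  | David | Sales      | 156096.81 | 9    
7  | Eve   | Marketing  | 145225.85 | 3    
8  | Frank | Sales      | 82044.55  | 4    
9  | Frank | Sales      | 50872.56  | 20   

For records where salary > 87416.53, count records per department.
SELECT department, COUNT(*)
FROM employees
WHERE salary > 87416.53
GROUP BY department

Note: WHERE filters rows before grouping.

Result:
  Marketing: 2
  Research: 1
  Sales: 2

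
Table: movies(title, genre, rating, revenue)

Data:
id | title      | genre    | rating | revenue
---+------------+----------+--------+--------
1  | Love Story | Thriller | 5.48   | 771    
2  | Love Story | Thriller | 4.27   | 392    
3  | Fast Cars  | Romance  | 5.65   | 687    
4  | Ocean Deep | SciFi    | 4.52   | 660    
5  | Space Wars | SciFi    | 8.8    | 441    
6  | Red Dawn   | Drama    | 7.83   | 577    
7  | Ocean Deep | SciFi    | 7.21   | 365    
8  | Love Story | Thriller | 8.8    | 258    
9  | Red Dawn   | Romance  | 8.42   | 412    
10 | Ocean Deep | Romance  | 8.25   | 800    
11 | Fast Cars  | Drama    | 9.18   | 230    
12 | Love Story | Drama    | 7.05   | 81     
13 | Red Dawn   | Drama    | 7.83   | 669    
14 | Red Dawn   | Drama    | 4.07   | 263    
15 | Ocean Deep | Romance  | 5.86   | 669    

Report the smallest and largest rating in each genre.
SELECT genre, MIN(rating), MAX(rating)
FROM movies
GROUP BY genre

Result:
  Drama: min=4.07, max=9.18
  Romance: min=5.65, max=8.42
  SciFi: min=4.52, max=8.80
  Thriller: min=4.27, max=8.80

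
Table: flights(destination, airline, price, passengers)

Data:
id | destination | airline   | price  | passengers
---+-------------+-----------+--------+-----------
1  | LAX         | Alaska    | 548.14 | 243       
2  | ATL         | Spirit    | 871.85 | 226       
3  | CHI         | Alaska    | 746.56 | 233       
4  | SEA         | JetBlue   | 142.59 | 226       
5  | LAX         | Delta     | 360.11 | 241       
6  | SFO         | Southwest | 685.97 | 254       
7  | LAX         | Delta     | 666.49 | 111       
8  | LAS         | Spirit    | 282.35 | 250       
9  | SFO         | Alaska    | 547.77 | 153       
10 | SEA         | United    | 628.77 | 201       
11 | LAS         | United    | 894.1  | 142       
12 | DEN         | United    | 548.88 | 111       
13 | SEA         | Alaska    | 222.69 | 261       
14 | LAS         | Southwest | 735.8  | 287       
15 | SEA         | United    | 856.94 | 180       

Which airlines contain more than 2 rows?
SELECT airline, COUNT(*) as cnt
FROM flights
GROUP BY airline
HAVING COUNT(*) > 2

Result:
  Alaska: 4
  United: 4

Note: HAVING filters groups after aggregation, WHERE filters rows before.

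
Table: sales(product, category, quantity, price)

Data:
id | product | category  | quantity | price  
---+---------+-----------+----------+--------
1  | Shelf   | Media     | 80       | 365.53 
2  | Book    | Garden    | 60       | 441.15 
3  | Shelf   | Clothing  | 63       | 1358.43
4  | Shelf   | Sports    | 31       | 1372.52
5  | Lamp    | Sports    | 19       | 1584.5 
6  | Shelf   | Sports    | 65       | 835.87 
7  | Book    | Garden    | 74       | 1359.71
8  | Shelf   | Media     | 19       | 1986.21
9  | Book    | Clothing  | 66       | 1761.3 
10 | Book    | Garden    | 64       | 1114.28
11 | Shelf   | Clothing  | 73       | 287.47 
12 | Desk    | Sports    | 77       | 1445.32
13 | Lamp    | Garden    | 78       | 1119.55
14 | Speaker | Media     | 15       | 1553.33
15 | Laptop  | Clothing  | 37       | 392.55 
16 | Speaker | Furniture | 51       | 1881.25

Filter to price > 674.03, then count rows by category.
SELECT category, COUNT(*)
FROM sales
WHERE price > 674.03
GROUP BY category

Note: WHERE filters rows before grouping.

Result:
  Clothing: 2
  Furniture: 1
  Garden: 3
  Media: 2
  Sports: 4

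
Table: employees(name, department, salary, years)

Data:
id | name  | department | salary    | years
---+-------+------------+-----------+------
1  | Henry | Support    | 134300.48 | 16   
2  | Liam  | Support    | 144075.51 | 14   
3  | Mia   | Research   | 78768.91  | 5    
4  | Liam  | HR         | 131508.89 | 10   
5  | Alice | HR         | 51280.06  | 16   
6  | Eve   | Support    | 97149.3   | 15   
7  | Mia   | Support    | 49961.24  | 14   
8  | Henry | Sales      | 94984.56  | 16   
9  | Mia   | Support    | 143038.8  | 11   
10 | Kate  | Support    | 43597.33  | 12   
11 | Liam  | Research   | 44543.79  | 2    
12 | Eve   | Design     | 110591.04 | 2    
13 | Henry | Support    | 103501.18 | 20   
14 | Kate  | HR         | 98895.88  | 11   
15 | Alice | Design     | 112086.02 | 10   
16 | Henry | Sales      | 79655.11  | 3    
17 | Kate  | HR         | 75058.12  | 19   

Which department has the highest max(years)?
SELECT department, MAX(years) as val
FROM employees
GROUP BY department
ORDER BY val DESC
LIMIT 1

Result: Support with max(years) = 20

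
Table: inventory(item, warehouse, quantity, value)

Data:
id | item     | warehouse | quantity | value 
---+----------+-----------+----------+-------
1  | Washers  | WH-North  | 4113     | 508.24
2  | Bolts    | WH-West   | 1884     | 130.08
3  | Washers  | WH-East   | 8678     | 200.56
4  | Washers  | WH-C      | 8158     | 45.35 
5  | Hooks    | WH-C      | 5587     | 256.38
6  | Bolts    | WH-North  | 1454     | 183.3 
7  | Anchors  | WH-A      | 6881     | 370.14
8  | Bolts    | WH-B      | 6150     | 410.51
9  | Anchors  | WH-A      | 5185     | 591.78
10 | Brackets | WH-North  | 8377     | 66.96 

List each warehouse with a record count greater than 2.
SELECT warehouse, COUNT(*) as cnt
FROM inventory
GROUP BY warehouse
HAVING COUNT(*) > 2

Result:
  WH-North: 3

Note: HAVING filters groups after aggregation, WHERE filters rows before.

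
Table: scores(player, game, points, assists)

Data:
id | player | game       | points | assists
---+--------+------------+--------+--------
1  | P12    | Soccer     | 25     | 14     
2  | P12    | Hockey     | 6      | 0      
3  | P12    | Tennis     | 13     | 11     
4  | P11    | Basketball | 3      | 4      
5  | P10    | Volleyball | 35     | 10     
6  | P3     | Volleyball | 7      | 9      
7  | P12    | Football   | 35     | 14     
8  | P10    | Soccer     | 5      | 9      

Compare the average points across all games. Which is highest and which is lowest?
SELECT game, AVG(points)
FROM scores
GROUP BY game
ORDER BY AVG(points)

All groups:
  Basketball: 3.00
  Hockey: 6.00
  Tennis: 13.00
  Soccer: 15.00
  Volleyball: 21.00
  Football: 35.00

Highest: Football (35.00)
Lowest: Basketball (3.00)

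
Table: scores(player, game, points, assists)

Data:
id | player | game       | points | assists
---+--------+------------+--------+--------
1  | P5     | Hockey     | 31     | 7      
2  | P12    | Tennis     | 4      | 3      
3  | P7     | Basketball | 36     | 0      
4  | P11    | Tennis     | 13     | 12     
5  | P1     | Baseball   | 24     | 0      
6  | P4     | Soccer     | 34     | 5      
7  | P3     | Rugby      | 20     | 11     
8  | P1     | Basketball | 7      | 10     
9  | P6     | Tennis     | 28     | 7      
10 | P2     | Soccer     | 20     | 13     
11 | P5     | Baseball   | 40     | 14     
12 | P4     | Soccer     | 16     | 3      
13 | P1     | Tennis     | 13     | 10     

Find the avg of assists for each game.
SELECT game, AVG(assists) as result
FROM scores
GROUP BY game

Result:
  Baseball: 7.00
  Basketball: 5.00
  Hockey: 7.00
  Rugby: 11.00
  Soccer: 7.00
  Tennis: 8.00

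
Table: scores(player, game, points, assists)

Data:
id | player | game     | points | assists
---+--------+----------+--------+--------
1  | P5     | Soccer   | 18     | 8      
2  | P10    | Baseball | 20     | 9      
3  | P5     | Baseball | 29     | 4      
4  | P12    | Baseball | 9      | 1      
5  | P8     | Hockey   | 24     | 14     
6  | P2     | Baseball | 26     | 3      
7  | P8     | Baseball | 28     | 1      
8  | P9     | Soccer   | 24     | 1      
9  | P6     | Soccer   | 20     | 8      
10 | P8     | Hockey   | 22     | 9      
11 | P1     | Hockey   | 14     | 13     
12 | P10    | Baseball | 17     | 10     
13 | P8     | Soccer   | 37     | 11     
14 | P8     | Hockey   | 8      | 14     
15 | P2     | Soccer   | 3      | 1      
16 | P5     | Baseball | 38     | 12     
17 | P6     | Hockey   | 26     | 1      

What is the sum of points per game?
SELECT game, SUM(points) as result
FROM scores
GROUP BY game

Result:
  Baseball: 167
  Hockey: 94
  Soccer: 102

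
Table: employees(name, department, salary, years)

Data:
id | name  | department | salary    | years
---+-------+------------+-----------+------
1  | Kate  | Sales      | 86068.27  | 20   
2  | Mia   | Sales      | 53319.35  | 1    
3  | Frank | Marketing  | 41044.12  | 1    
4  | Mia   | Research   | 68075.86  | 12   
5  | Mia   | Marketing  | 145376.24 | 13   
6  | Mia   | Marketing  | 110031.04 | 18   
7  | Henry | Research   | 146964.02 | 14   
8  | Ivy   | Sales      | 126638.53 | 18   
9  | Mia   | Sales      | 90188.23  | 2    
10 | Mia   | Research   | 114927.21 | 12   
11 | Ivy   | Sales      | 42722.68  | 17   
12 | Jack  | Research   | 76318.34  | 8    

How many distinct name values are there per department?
SELECT department, COUNT(DISTINCT name)
FROM employees
GROUP BY department

Result:
  Marketing: 2 distinct
  Research: 3 distinct
  Sales: 3 distinct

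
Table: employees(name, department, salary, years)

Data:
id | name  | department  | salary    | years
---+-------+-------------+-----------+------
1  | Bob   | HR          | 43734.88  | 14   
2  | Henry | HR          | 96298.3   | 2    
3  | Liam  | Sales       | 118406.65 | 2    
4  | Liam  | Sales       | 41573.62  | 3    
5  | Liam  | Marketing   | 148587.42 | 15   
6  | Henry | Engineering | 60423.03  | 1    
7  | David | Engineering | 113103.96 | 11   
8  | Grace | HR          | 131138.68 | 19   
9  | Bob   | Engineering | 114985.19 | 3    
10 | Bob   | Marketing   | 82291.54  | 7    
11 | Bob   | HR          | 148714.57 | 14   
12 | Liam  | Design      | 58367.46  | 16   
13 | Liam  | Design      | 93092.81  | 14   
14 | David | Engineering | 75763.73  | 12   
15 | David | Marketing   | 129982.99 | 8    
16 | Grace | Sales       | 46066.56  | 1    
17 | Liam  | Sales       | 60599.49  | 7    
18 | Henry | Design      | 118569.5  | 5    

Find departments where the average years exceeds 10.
SELECT department, AVG(years)
FROM employees
GROUP BY department
HAVING AVG(years) > 10

Result:
  Design: avg=11.67
  HR: avg=12.25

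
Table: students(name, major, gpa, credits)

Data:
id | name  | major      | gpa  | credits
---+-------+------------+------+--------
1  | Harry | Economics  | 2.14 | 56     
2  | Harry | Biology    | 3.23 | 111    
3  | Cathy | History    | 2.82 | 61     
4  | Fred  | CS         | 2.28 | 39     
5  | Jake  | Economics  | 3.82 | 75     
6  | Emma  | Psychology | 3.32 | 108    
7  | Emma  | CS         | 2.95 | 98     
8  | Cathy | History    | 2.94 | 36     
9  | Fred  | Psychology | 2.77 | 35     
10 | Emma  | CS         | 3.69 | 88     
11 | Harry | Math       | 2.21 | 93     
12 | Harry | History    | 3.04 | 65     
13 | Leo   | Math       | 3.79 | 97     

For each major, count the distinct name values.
SELECT major, COUNT(DISTINCT name)
FROM students
GROUP BY major

Result:
  Biology: 1 distinct
  CS: 2 distinct
  Economics: 2 distinct
  History: 2 distinct
  Math: 2 distinct
  Psychology: 2 distinct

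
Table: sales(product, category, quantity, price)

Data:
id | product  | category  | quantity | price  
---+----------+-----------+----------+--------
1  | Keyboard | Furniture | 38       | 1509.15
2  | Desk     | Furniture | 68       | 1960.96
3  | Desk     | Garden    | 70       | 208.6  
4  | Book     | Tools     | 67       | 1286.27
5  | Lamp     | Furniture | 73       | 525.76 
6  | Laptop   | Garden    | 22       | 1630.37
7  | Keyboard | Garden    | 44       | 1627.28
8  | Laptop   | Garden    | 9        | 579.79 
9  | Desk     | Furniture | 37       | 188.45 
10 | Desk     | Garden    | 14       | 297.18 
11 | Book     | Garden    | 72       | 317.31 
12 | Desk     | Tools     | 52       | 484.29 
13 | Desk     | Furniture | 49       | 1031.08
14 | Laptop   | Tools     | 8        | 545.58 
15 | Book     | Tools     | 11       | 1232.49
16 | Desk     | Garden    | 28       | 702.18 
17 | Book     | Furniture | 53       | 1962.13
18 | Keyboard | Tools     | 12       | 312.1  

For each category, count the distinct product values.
SELECT category, COUNT(DISTINCT product)
FROM sales
GROUP BY category

Result:
  Furniture: 4 distinct
  Garden: 4 distinct
  Tools: 4 distinct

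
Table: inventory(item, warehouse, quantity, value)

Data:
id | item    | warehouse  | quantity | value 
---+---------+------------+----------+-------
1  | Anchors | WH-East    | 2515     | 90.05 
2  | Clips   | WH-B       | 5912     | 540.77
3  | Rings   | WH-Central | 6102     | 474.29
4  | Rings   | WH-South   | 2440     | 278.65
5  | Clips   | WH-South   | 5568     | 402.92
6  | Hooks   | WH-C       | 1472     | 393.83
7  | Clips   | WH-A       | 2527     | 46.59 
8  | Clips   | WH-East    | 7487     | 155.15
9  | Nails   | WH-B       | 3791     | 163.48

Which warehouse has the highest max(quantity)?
SELECT warehouse, MAX(quantity) as val
FROM inventory
GROUP BY warehouse
ORDER BY val DESC
LIMIT 1

Result: WH-East with max(quantity) = 7487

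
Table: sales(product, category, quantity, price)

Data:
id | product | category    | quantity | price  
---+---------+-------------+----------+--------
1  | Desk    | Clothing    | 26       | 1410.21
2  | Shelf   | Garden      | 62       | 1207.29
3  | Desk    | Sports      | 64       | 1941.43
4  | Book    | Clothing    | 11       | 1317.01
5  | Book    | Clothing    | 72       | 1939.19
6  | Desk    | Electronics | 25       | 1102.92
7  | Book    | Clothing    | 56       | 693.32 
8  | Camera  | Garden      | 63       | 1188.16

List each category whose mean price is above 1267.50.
SELECT category, AVG(price)
FROM sales
GROUP BY category
HAVING AVG(price) > 1267.50

Result:
  Clothing: avg=1339.93
  Sports: avg=1941.43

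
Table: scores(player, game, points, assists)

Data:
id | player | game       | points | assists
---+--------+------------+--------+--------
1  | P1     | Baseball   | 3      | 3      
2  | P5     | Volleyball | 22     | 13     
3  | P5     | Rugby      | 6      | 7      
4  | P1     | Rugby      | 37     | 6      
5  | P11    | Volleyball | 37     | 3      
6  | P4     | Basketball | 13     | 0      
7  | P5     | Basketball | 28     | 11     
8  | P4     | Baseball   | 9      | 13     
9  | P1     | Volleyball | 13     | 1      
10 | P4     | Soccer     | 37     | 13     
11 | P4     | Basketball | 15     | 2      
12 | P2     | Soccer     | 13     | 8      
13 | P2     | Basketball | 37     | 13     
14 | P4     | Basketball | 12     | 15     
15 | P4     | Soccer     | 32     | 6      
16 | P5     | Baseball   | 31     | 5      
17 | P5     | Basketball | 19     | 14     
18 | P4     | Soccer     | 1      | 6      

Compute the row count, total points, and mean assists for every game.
SELECT game,
       COUNT(*) as cnt,
       SUM(points) as total_points,
       AVG(assists) as avg_assists
FROM scores
GROUP BY game

Result:
  Baseball: 3 records, 43 total points, 7.00 avg assists
  Basketball: 6 records, 124 total points, 9.17 avg assists
  Rugby: 2 records, 43 total points, 6.50 avg assists
  Soccer: 4 records, 83 total points, 8.25 avg assists
  Volleyball: 3 records, 72 total points, 5.67 avg assists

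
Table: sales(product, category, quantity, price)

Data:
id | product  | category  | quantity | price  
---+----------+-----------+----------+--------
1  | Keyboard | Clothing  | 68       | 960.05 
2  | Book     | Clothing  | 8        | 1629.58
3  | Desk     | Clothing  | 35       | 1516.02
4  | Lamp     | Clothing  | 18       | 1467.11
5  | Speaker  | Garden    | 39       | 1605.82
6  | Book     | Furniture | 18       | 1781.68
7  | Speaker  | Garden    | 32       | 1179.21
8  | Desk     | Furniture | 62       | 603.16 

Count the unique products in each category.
SELECT category, COUNT(DISTINCT product)
FROM sales
GROUP BY category

Result:
  Clothing: 4 distinct
  Furniture: 2 distinct
  Garden: 1 distinct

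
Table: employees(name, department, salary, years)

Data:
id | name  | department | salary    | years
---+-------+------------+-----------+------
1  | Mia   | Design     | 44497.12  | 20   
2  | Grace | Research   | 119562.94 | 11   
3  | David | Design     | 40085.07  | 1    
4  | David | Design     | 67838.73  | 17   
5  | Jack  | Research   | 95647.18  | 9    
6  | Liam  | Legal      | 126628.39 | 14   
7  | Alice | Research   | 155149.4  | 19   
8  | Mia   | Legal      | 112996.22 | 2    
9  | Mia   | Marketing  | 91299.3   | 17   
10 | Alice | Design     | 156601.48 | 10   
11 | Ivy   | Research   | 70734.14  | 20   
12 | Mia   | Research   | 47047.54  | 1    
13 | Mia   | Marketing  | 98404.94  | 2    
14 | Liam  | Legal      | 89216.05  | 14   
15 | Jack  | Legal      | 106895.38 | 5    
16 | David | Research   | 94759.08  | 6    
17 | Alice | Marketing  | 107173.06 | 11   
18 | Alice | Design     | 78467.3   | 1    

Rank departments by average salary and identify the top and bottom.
SELECT department, AVG(salary)
FROM employees
GROUP BY department
ORDER BY AVG(salary)

All groups:
  Design: 77497.94
  Research: 97150.05
  Marketing: 98959.10
  Legal: 108934.01

Highest: Legal (108934.01)
Lowest: Design (77497.94)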